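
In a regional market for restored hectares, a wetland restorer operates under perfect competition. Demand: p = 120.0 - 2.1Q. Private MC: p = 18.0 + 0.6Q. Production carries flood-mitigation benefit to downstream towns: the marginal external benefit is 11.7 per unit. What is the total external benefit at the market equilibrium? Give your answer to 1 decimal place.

Market equilibrium (private): 18.0 + 0.6Q = 120.0 - 2.1Q → Q_m = 37.7778.
Total external benefit = MEB × Q_m = 11.7 × 37.7778 = 442.0003.

442.0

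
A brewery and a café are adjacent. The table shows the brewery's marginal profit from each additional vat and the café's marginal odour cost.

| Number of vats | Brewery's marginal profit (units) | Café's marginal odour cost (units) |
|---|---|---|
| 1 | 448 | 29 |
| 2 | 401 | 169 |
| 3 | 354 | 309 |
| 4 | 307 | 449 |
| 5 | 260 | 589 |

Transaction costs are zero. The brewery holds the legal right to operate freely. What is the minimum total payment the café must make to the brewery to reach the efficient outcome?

567

Left alone the brewery would choose level 5 (marginal profit stays positive).
Efficient level: k* = 3 (marginal profit ≥ marginal odour cost through 3).
The café must at least cover the brewery's forgone profit from cutting 5→3: 307 + 260 = 567.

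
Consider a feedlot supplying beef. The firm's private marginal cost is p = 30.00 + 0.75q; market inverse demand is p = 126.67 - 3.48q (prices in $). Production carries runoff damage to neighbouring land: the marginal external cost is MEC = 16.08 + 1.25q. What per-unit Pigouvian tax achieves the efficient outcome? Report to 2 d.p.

tax = $34.46 per unit

Social marginal cost = private MC + MEC = 46.08 + 2.00q.
Set SMC = demand: 46.08 + 2.00q = 126.67 - 3.48q → q* = 14.7062.
The Pigouvian tax equals MEC at q*: 16.08 + 1.25×14.7062 = 34.4628.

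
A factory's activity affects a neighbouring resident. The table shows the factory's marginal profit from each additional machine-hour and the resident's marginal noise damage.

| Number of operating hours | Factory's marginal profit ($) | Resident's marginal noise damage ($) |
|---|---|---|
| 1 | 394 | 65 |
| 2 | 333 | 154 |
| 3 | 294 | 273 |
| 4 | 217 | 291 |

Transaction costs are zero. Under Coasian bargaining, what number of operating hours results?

3

Bargaining reaches the level where marginal profit last exceeds marginal noise damage.
That holds through level 3 (294 ≥ 273) but not at 4 (217 < 291).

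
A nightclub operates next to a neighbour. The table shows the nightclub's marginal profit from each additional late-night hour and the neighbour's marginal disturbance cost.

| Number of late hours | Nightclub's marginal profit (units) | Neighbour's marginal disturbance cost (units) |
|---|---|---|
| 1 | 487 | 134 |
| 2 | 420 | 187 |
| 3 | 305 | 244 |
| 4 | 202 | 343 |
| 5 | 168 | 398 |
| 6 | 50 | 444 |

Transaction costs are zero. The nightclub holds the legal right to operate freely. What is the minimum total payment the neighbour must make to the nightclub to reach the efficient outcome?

Left alone the nightclub would choose level 6 (marginal profit stays positive).
Efficient level: k* = 3 (marginal profit ≥ marginal disturbance cost through 3).
The neighbour must at least cover the nightclub's forgone profit from cutting 6→3: 202 + 168 + 50 = 420.

420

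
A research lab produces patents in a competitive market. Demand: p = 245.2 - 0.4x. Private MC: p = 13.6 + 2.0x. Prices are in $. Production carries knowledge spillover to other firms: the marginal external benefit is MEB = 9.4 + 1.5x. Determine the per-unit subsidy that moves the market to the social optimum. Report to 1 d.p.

Social marginal cost = private MC − MEB = 4.2 + 0.5x.
Set SMC = demand: 4.2 + 0.5x = 245.2 - 0.4x → x* = 267.7778.
The Pigouvian subsidy equals MEB at x*: 9.4 + 1.5×267.7778 = 411.0667.

subsidy = $411.1 per unit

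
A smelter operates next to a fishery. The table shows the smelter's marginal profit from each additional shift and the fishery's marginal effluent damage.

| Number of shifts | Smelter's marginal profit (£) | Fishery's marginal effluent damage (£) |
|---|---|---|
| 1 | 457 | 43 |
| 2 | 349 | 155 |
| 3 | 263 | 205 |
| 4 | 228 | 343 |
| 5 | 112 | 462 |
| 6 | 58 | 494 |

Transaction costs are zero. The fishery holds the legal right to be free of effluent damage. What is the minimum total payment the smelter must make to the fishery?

Efficient level: marginal profit ≥ marginal effluent damage through level 3, so k* = 3.
With the fishery holding the right, the smelter must at least compensate total damage at k*: 43 + 155 + 205 = 403.

£403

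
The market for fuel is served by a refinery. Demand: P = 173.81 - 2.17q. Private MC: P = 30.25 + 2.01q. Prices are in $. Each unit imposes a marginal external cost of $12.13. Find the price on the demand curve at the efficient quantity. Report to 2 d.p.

P = $105.58

Social marginal cost = private MC + MEC = 42.38 + 2.01q.
Set SMC = demand: 42.38 + 2.01q = 173.81 - 2.17q → q* = 31.4426.
Consumer price on the demand curve at q*: 173.81 − 2.17×31.4426 = 105.5796.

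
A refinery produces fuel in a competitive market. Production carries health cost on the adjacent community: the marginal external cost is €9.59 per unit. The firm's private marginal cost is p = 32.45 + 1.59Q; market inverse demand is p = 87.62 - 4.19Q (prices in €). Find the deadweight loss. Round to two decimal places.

Market equilibrium (private): 32.45 + 1.59Q = 87.62 - 4.19Q → Q_m = 9.5450.
Social marginal cost = private MC + MEC = 42.04 + 1.59Q.
Set SMC = demand: 42.04 + 1.59Q = 87.62 - 4.19Q → Q* = 7.8858.
Height of the DWL triangle at Q_m is SMC(Q_m) − demand(Q_m) = MEC(Q_m) = 9.5900.
DWL = ½ × 1.6592 × 9.5900 = 7.9559.

DWL = €7.96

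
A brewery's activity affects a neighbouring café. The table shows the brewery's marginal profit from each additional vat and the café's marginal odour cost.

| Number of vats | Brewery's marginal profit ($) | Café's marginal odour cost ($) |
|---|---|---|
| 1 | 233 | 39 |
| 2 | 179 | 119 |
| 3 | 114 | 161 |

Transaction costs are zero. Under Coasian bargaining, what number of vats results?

Bargaining reaches the level where marginal profit last exceeds marginal odour cost.
That holds through level 2 (179 ≥ 119) but not at 3 (114 < 161).

2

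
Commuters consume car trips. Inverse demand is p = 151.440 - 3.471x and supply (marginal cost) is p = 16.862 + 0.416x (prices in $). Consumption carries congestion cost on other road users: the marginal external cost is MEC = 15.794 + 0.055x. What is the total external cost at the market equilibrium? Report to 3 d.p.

Market equilibrium (private): 16.862 + 0.416x = 151.440 - 3.471x → x_m = 34.6226.
Total external cost = ∫₀^{x_m} (15.794 + 0.055x) dx = 15.794×34.6226 + ½×0.055×34.6226² = 579.7943.

$579.794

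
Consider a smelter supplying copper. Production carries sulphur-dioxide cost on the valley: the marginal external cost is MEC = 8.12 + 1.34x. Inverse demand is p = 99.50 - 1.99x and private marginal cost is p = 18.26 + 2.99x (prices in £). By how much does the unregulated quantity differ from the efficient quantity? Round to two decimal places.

Market equilibrium (private): 18.26 + 2.99x = 99.50 - 1.99x → x_m = 16.3133.
Social marginal cost = private MC + MEC = 26.38 + 4.33x.
Set SMC = demand: 26.38 + 4.33x = 99.50 - 1.99x → x* = 11.5696.
Gap = |16.3133 − 11.5696| = 4.7437.

4.74 units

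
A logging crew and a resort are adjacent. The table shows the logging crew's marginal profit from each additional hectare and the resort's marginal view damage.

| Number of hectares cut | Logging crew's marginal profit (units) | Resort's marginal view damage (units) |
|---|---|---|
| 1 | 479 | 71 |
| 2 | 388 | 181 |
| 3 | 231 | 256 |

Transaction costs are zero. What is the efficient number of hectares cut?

Bargaining reaches the level where marginal profit last exceeds marginal view damage.
That holds through level 2 (388 ≥ 181) but not at 3 (231 < 256).

2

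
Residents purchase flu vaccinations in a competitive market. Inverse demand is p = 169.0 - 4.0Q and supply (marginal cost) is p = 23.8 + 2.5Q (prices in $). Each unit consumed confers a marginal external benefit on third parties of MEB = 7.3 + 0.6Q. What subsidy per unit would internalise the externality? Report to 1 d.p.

subsidy = $22.8 per unit

Social marginal benefit = demand + MEB = 176.3 - 3.4Q.
Set SMB = MC: 176.3 - 3.4Q = 23.8 + 2.5Q → Q* = 25.8475.
The Pigouvian subsidy equals MEB at Q*: 7.3 + 0.6×25.8475 = 22.8085.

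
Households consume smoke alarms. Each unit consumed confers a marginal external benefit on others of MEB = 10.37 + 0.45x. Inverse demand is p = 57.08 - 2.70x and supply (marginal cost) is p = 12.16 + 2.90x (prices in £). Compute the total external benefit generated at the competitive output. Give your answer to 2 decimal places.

£97.66

Market equilibrium (private): 12.16 + 2.90x = 57.08 - 2.70x → x_m = 8.0214.
Total external benefit = ∫₀^{x_m} (10.37 + 0.45x) dx = 10.37×8.0214 + ½×0.45×8.0214² = 97.6591.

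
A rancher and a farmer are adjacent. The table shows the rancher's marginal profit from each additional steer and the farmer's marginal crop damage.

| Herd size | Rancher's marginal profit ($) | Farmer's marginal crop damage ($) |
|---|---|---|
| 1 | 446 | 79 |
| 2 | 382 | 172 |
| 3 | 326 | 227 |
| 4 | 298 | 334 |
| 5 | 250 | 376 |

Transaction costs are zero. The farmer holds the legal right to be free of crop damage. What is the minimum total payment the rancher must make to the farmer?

$478

Efficient level: marginal profit ≥ marginal crop damage through level 3, so k* = 3.
With the farmer holding the right, the rancher must at least compensate total damage at k*: 79 + 172 + 227 = 478.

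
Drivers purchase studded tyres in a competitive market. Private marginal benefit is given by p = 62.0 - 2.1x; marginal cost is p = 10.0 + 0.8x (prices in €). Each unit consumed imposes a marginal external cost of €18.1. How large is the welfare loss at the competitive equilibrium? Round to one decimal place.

Market equilibrium (private): 10.0 + 0.8x = 62.0 - 2.1x → x_m = 17.9310.
Social marginal benefit = demand − MEC = 43.9 - 2.1x.
Set SMB = MC: 43.9 - 2.1x = 10.0 + 0.8x → x* = 11.6897.
The loss is the area between SMB and MC from x* to x_m; with linear curves that's a triangle of height MEC(x_m).
DWL = ½ × 6.2413 × 18.1000 = 56.4838.

DWL = €56.5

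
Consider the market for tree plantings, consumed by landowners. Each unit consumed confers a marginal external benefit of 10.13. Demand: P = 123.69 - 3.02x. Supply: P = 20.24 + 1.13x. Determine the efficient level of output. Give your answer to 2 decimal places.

x* = 27.37

Social marginal benefit = demand + MEB = 133.82 - 3.02x.
Set SMB = MC: 133.82 - 3.02x = 20.24 + 1.13x → x* = 27.3687.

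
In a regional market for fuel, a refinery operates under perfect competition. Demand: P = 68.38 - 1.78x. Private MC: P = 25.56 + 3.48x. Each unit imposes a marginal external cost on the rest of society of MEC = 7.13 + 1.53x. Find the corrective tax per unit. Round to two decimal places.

tax = 15.17 per unit

Social marginal cost = private MC + MEC = 32.69 + 5.01x.
Set SMC = demand: 32.69 + 5.01x = 68.38 - 1.78x → x* = 5.2563.
The Pigouvian tax equals MEC at x*: 7.13 + 1.53×5.2563 = 15.1721.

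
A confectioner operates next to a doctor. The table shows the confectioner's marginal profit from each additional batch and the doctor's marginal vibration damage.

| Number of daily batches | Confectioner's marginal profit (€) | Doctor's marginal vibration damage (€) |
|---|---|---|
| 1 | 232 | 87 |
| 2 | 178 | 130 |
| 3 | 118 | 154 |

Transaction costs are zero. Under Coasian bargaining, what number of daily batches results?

Bargaining reaches the level where marginal profit last exceeds marginal vibration damage.
That holds through level 2 (178 ≥ 130) but not at 3 (118 < 154).

2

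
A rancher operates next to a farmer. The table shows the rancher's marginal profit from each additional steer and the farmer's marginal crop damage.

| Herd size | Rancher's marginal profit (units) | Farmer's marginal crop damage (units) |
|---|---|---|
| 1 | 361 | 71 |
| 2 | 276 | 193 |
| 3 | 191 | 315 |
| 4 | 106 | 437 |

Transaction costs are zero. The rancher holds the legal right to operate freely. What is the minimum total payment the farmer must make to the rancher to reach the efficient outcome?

Left alone the rancher would choose level 4 (marginal profit stays positive).
Efficient level: k* = 2 (marginal profit ≥ marginal crop damage through 2).
The farmer must at least cover the rancher's forgone profit from cutting 4→2: 191 + 106 = 297.

297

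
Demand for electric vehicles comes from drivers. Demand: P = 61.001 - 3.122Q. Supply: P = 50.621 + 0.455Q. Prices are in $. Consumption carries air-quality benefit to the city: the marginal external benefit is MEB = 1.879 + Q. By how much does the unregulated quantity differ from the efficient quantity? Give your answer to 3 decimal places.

Market equilibrium (private): 50.621 + 0.455Q = 61.001 - 3.122Q → Q_m = 2.9019.
Social marginal benefit = demand + MEB = 62.880 - 2.122Q.
Set SMB = MC: 62.880 - 2.122Q = 50.621 + 0.455Q → Q* = 4.7571.
Gap = |2.9019 − 4.7571| = 1.8552.

1.855 units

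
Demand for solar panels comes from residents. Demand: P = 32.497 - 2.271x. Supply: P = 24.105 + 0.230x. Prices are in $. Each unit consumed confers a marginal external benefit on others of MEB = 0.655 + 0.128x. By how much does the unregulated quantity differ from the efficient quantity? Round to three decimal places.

Market equilibrium (private): 24.105 + 0.230x = 32.497 - 2.271x → x_m = 3.3555.
Social marginal benefit = demand + MEB = 33.152 - 2.143x.
Set SMB = MC: 33.152 - 2.143x = 24.105 + 0.230x → x* = 3.8125.
Gap = |3.3555 − 3.8125| = 0.4570.

0.457 units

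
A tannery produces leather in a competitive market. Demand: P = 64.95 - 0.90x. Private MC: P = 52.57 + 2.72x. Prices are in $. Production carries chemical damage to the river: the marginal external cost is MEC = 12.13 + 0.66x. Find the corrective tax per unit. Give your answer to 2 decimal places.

Social marginal cost = private MC + MEC = 64.70 + 3.38x.
Set SMC = demand: 64.70 + 3.38x = 64.95 - 0.90x → x* = 0.0584.
The Pigouvian tax equals MEC at x*: 12.13 + 0.66×0.0584 = 12.1685.

tax = $12.17 per unit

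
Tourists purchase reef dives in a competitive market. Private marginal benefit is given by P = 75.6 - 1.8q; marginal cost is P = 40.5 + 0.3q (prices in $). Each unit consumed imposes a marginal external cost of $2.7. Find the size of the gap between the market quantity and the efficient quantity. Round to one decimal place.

1.3 units

Market equilibrium (private): 40.5 + 0.3q = 75.6 - 1.8q → q_m = 16.7143.
Social marginal benefit = demand − MEC = 72.9 - 1.8q.
Set SMB = MC: 72.9 - 1.8q = 40.5 + 0.3q → q* = 15.4286.
Gap = |16.7143 − 15.4286| = 1.2857.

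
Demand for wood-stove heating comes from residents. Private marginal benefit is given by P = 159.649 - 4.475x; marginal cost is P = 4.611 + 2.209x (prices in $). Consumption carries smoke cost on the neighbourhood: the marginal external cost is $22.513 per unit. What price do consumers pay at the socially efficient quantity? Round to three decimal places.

Social marginal benefit = demand − MEC = 137.136 - 4.475x.
Set SMB = MC: 137.136 - 4.475x = 4.611 + 2.209x → x* = 19.8272.
Consumer price on the demand curve at x*: 159.649 − 4.475×19.8272 = 70.9223.

P = $70.922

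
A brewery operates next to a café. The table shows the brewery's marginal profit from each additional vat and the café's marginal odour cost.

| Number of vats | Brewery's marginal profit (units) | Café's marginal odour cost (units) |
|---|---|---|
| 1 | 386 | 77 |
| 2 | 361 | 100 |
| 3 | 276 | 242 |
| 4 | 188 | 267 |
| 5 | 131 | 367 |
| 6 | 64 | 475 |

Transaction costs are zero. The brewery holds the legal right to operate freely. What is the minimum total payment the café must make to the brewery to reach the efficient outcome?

Left alone the brewery would choose level 6 (marginal profit stays positive).
Efficient level: k* = 3 (marginal profit ≥ marginal odour cost through 3).
The café must at least cover the brewery's forgone profit from cutting 6→3: 188 + 131 + 64 = 383.

383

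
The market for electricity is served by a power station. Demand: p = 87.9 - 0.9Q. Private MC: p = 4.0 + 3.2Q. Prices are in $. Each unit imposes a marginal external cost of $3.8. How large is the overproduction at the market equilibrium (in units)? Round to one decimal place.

Market equilibrium (private): 4.0 + 3.2Q = 87.9 - 0.9Q → Q_m = 20.4634.
Social marginal cost = private MC + MEC = 7.8 + 3.2Q.
Set SMC = demand: 7.8 + 3.2Q = 87.9 - 0.9Q → Q* = 19.5366.
Gap = |20.4634 − 19.5366| = 0.9268.

0.9 units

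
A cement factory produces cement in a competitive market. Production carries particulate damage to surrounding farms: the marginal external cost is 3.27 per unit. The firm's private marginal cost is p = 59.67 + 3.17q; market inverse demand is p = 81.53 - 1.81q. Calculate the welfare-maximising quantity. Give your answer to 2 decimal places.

Social marginal cost = private MC + MEC = 62.94 + 3.17q.
Set SMC = demand: 62.94 + 3.17q = 81.53 - 1.81q → q* = 3.7329.

q* = 3.73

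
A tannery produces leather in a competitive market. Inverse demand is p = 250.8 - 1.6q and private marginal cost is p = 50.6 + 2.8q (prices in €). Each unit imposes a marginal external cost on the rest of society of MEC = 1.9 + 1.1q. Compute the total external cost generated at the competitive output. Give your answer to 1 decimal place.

Market equilibrium (private): 50.6 + 2.8q = 250.8 - 1.6q → q_m = 45.5000.
Total external cost = ∫₀^{q_m} (1.9 + 1.1q) dq = 1.9×45.5000 + ½×1.1×45.5000² = 1225.0875.

€1225.1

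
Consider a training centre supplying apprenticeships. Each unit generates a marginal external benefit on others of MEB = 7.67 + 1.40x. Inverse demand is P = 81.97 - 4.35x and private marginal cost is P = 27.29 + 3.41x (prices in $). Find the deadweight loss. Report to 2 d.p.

DWL = $24.17

Market equilibrium (private): 27.29 + 3.41x = 81.97 - 4.35x → x_m = 7.0464.
Social marginal cost = private MC − MEB = 19.62 + 2.01x.
Set SMC = demand: 19.62 + 2.01x = 81.97 - 4.35x → x* = 9.8035.
Height of the DWL triangle at x_m is demand(x_m) − SMC(x_m) = MEB(x_m) = 17.5349.
DWL = ½ × 2.7571 × 17.5349 = 24.1727.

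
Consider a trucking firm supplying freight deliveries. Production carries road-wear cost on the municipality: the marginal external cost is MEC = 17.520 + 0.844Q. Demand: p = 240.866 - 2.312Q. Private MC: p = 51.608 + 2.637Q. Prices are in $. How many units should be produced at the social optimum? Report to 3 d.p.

Q* = 29.646

Social marginal cost = private MC + MEC = 69.128 + 3.481Q.
Set SMC = demand: 69.128 + 3.481Q = 240.866 - 2.312Q → Q* = 29.6458.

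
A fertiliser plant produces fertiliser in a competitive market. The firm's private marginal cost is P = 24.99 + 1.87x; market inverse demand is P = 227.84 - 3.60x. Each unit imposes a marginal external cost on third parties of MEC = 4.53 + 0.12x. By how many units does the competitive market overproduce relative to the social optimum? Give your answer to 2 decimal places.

Market equilibrium (private): 24.99 + 1.87x = 227.84 - 3.60x → x_m = 37.0841.
Social marginal cost = private MC + MEC = 29.52 + 1.99x.
Set SMC = demand: 29.52 + 1.99x = 227.84 - 3.60x → x* = 35.4776.
Gap = |37.0841 − 35.4776| = 1.6065.

1.61 units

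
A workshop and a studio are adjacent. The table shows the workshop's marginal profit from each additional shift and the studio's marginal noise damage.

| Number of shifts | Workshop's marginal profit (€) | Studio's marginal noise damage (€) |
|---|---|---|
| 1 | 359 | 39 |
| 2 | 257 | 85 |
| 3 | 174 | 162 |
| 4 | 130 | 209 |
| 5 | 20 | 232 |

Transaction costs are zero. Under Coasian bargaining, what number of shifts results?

Bargaining reaches the level where marginal profit last exceeds marginal noise damage.
That holds through level 3 (174 ≥ 162) but not at 4 (130 < 209).

3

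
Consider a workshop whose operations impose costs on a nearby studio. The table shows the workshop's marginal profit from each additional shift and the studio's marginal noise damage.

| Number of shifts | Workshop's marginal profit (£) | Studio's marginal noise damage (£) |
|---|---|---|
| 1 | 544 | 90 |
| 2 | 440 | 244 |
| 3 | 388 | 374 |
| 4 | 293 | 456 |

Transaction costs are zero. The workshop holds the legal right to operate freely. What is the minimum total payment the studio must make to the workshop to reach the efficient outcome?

Left alone the workshop would choose level 4 (marginal profit stays positive).
Efficient level: k* = 3 (marginal profit ≥ marginal noise damage through 3).
The studio must at least cover the workshop's forgone profit from cutting 4→3: 293 = 293.

£293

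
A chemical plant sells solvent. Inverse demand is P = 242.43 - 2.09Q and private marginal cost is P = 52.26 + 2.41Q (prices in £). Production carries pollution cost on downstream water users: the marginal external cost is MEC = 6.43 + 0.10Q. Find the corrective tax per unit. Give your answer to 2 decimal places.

tax = £10.42 per unit

Social marginal cost = private MC + MEC = 58.69 + 2.51Q.
Set SMC = demand: 58.69 + 2.51Q = 242.43 - 2.09Q → Q* = 39.9435.
The Pigouvian tax equals MEC at Q*: 6.43 + 0.10×39.9435 = 10.4244.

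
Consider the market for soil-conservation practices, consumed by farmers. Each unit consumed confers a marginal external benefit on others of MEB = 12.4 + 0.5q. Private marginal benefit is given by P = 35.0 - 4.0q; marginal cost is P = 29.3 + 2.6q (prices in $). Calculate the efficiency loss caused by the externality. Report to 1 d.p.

DWL = $13.5

Market equilibrium (private): 29.3 + 2.6q = 35.0 - 4.0q → q_m = 0.8636.
Social marginal benefit = demand + MEB = 47.4 - 3.5q.
Set SMB = MC: 47.4 - 3.5q = 29.3 + 2.6q → q* = 2.9672.
The welfare-loss triangle has base |q_m − q*| and height MEB(q_m) (the vertical gap between SMB and MC is zero at q* and MEB at q_m).
DWL = ½ × 2.1036 × 12.8318 = 13.4965.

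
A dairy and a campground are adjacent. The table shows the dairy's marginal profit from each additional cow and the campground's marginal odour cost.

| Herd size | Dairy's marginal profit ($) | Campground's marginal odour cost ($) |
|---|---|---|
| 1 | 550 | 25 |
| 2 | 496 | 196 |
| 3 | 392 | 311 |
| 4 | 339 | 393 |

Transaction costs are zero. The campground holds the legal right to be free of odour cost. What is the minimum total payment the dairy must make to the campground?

Efficient level: marginal profit ≥ marginal odour cost through level 3, so k* = 3.
With the campground holding the right, the dairy must at least compensate total damage at k*: 25 + 196 + 311 = 532.

$532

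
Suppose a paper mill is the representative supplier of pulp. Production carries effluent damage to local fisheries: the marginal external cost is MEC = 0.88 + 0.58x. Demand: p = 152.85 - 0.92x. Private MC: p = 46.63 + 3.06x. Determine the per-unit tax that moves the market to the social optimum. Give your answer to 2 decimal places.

tax = 14.28 per unit

Social marginal cost = private MC + MEC = 47.51 + 3.64x.
Set SMC = demand: 47.51 + 3.64x = 152.85 - 0.92x → x* = 23.1009.
The Pigouvian tax equals MEC at x*: 0.88 + 0.58×23.1009 = 14.2785.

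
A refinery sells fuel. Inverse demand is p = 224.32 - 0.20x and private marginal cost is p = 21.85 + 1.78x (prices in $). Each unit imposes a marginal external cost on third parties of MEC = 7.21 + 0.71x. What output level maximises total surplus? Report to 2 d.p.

Social marginal cost = private MC + MEC = 29.06 + 2.49x.
Set SMC = demand: 29.06 + 2.49x = 224.32 - 0.20x → x* = 72.5874.

x* = 72.59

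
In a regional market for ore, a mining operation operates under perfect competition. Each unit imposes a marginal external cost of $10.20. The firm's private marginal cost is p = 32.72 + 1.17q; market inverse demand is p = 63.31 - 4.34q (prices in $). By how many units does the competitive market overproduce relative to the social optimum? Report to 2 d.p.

Market equilibrium (private): 32.72 + 1.17q = 63.31 - 4.34q → q_m = 5.5517.
Social marginal cost = private MC + MEC = 42.92 + 1.17q.
Set SMC = demand: 42.92 + 1.17q = 63.31 - 4.34q → q* = 3.7005.
Gap = |5.5517 − 3.7005| = 1.8512.

1.85 units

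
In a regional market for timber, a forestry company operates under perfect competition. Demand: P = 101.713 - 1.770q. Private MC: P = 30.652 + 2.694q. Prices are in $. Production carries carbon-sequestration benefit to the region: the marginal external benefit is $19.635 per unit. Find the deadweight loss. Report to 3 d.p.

DWL = $43.182

Market equilibrium (private): 30.652 + 2.694q = 101.713 - 1.770q → q_m = 15.9187.
Social marginal cost = private MC − MEB = 11.017 + 2.694q.
Set SMC = demand: 11.017 + 2.694q = 101.713 - 1.770q → q* = 20.3172.
Height of the DWL triangle at q_m is demand(q_m) − SMC(q_m) = MEB(q_m) = 19.6350.
DWL = ½ × 4.3985 × 19.6350 = 43.1823.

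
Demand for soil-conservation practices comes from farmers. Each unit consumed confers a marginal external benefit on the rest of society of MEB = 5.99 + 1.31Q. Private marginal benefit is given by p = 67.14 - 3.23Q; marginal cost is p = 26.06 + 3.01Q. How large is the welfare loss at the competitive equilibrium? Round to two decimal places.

DWL = 21.66

Market equilibrium (private): 26.06 + 3.01Q = 67.14 - 3.23Q → Q_m = 6.5833.
Social marginal benefit = demand + MEB = 73.13 - 1.92Q.
Set SMB = MC: 73.13 - 1.92Q = 26.06 + 3.01Q → Q* = 9.5477.
The loss is the area between SMB and MC from Q* to Q_m; with linear curves that's a triangle of height MEB(Q_m).
DWL = ½ × 2.9644 × 14.6142 = 21.6612.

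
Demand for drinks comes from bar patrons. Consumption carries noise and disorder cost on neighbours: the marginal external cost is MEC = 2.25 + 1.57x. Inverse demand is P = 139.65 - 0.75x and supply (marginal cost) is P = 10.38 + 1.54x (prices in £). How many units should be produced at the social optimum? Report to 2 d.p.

x* = 32.91

Social marginal benefit = demand − MEC = 137.40 - 2.32x.
Set SMB = MC: 137.40 - 2.32x = 10.38 + 1.54x → x* = 32.9067.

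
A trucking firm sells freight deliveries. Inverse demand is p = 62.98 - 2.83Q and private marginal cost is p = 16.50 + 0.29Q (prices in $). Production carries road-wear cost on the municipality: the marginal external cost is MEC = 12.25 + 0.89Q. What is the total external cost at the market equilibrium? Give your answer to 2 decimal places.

Market equilibrium (private): 16.50 + 0.29Q = 62.98 - 2.83Q → Q_m = 14.8974.
Total external cost = ∫₀^{Q_m} (12.25 + 0.89Q) dQ = 12.25×14.8974 + ½×0.89×14.8974² = 281.2531.

$281.25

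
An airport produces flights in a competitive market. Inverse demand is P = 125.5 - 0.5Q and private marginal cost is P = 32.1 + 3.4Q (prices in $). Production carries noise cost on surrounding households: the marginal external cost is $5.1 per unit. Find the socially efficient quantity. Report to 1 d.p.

Q* = 22.6

Social marginal cost = private MC + MEC = 37.2 + 3.4Q.
Set SMC = demand: 37.2 + 3.4Q = 125.5 - 0.5Q → Q* = 22.6410.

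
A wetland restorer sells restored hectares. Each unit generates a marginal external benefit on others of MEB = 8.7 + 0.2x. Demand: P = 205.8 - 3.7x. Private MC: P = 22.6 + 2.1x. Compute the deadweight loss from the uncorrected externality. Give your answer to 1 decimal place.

Market equilibrium (private): 22.6 + 2.1x = 205.8 - 3.7x → x_m = 31.5862.
Social marginal cost = private MC − MEB = 13.9 + 1.9x.
Set SMC = demand: 13.9 + 1.9x = 205.8 - 3.7x → x* = 34.2679.
Between x* and x_m the wedge demand − SMC runs linearly from 0 to MEB(x_m), so the loss is a triangle.
DWL = ½ × 2.6817 × 15.0172 = 20.1358.

DWL = 20.1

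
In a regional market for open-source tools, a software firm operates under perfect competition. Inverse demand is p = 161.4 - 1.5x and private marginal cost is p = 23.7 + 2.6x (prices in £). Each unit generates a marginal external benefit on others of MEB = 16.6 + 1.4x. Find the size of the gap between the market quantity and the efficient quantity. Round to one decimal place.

23.6 units

Market equilibrium (private): 23.7 + 2.6x = 161.4 - 1.5x → x_m = 33.5854.
Social marginal cost = private MC − MEB = 7.1 + 1.2x.
Set SMC = demand: 7.1 + 1.2x = 161.4 - 1.5x → x* = 57.1481.
Gap = |33.5854 − 57.1481| = 23.5627.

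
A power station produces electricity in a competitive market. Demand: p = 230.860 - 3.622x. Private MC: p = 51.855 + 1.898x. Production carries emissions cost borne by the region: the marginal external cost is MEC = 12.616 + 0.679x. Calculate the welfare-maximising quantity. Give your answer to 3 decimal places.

x* = 26.841

Social marginal cost = private MC + MEC = 64.471 + 2.577x.
Set SMC = demand: 64.471 + 2.577x = 230.860 - 3.622x → x* = 26.8413.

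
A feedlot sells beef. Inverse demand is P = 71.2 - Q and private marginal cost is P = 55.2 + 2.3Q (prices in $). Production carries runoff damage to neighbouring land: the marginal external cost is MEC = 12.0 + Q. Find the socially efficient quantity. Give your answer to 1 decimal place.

Q* = 0.9

Social marginal cost = private MC + MEC = 67.2 + 3.3Q.
Set SMC = demand: 67.2 + 3.3Q = 71.2 - Q → Q* = 0.9302.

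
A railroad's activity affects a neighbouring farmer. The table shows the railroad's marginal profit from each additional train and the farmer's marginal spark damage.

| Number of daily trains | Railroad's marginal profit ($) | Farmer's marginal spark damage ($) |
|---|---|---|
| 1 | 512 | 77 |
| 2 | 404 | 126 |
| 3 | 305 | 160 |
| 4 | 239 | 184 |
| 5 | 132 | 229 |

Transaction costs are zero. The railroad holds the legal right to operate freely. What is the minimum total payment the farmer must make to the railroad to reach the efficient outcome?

$132

Left alone the railroad would choose level 5 (marginal profit stays positive).
Efficient level: k* = 4 (marginal profit ≥ marginal spark damage through 4).
The farmer must at least cover the railroad's forgone profit from cutting 5→4: 132 = 132.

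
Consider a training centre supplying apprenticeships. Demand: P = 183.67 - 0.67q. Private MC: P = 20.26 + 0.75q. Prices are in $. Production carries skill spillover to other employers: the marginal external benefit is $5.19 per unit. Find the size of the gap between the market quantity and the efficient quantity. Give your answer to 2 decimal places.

Market equilibrium (private): 20.26 + 0.75q = 183.67 - 0.67q → q_m = 115.0775.
Social marginal cost = private MC − MEB = 15.07 + 0.75q.
Set SMC = demand: 15.07 + 0.75q = 183.67 - 0.67q → q* = 118.7324.
Gap = |115.0775 − 118.7324| = 3.6549.

3.65 units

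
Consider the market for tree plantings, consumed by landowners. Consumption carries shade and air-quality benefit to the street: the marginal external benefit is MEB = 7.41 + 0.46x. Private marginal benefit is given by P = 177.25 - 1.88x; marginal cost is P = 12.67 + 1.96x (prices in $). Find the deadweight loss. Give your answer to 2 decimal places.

DWL = $108.84

Market equilibrium (private): 12.67 + 1.96x = 177.25 - 1.88x → x_m = 42.8594.
Social marginal benefit = demand + MEB = 184.66 - 1.42x.
Set SMB = MC: 184.66 - 1.42x = 12.67 + 1.96x → x* = 50.8846.
The loss is the area between SMB and MC from x* to x_m; with linear curves that's a triangle of height MEB(x_m).
DWL = ½ × 8.0252 × 27.1253 = 108.8430.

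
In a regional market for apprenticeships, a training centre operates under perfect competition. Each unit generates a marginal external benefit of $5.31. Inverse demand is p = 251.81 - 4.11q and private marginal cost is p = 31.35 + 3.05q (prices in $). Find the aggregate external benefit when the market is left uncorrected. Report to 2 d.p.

$163.50

Market equilibrium (private): 31.35 + 3.05q = 251.81 - 4.11q → q_m = 30.7905.
Total external benefit = MEB × q_m = 5.31 × 30.7905 = 163.4976.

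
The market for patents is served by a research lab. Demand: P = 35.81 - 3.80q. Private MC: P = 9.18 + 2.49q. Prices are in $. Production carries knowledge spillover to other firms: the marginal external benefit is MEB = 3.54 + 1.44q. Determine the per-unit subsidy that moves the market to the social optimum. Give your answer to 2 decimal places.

subsidy = $12.50 per unit

Social marginal cost = private MC − MEB = 5.64 + 1.05q.
Set SMC = demand: 5.64 + 1.05q = 35.81 - 3.80q → q* = 6.2206.
The Pigouvian subsidy equals MEB at q*: 3.54 + 1.44×6.2206 = 12.4977.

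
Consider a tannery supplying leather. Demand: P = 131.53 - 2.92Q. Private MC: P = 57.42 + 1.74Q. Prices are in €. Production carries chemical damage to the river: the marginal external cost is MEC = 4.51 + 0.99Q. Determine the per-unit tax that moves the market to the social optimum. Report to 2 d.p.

tax = €16.71 per unit

Social marginal cost = private MC + MEC = 61.93 + 2.73Q.
Set SMC = demand: 61.93 + 2.73Q = 131.53 - 2.92Q → Q* = 12.3186.
The Pigouvian tax equals MEC at Q*: 4.51 + 0.99×12.3186 = 16.7054.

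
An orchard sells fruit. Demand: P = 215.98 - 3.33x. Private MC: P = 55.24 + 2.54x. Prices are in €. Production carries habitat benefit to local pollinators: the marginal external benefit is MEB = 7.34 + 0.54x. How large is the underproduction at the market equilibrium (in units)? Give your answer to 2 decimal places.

4.15 units

Market equilibrium (private): 55.24 + 2.54x = 215.98 - 3.33x → x_m = 27.3833.
Social marginal cost = private MC − MEB = 47.90 + 2.00x.
Set SMC = demand: 47.90 + 2.00x = 215.98 - 3.33x → x* = 31.5347.
Gap = |27.3833 − 31.5347| = 4.1514.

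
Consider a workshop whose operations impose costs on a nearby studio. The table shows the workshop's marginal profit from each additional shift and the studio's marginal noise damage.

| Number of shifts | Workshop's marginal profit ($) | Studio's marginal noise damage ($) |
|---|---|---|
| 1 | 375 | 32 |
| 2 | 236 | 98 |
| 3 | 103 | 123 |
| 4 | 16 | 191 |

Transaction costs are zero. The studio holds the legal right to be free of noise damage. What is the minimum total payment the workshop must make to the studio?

Efficient level: marginal profit ≥ marginal noise damage through level 2, so k* = 2.
With the studio holding the right, the workshop must at least compensate total damage at k*: 32 + 98 = 130.

$130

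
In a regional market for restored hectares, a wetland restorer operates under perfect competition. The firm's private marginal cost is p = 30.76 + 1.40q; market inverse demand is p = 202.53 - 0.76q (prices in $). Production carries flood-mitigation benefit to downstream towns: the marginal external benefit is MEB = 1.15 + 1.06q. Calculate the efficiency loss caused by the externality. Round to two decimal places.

DWL = $3318.53

Market equilibrium (private): 30.76 + 1.40q = 202.53 - 0.76q → q_m = 79.5231.
Social marginal cost = private MC − MEB = 29.61 + 0.34q.
Set SMC = demand: 29.61 + 0.34q = 202.53 - 0.76q → q* = 157.2000.
The welfare-loss triangle has base |q_m − q*| and height MEB(q_m) (the vertical gap between SMC and demand is zero at q* and MEB at q_m).
DWL = ½ × 77.6769 × 85.4445 = 3318.5319.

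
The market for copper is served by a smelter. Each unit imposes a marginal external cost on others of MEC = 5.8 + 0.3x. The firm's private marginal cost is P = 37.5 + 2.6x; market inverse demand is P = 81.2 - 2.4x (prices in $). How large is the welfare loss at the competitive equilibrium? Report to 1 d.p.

DWL = $6.7

Market equilibrium (private): 37.5 + 2.6x = 81.2 - 2.4x → x_m = 8.7400.
Social marginal cost = private MC + MEC = 43.3 + 2.9x.
Set SMC = demand: 43.3 + 2.9x = 81.2 - 2.4x → x* = 7.1509.
Between x* and x_m the wedge SMC − demand runs linearly from 0 to MEC(x_m), so the loss is a triangle.
DWL = ½ × 1.5891 × 8.4220 = 6.6917.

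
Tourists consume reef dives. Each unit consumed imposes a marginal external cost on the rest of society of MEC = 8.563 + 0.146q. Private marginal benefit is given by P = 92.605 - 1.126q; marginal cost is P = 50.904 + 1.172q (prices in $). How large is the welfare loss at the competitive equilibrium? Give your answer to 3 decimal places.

DWL = $25.720

Market equilibrium (private): 50.904 + 1.172q = 92.605 - 1.126q → q_m = 18.1466.
Social marginal benefit = demand − MEC = 84.042 - 1.272q.
Set SMB = MC: 84.042 - 1.272q = 50.904 + 1.172q → q* = 13.5589.
Between q* and q_m the wedge MC − SMB runs linearly from 0 to MEC(q_m), so the loss is a triangle.
DWL = ½ × 4.5877 × 11.2124 = 25.7196.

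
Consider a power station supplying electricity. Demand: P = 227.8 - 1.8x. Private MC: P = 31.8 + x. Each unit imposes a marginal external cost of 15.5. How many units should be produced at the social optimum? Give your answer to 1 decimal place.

Social marginal cost = private MC + MEC = 47.3 + x.
Set SMC = demand: 47.3 + x = 227.8 - 1.8x → x* = 64.4643.

x* = 64.5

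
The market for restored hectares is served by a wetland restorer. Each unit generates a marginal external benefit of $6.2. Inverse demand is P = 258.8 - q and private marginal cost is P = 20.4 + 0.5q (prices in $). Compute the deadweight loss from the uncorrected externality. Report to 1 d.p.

Market equilibrium (private): 20.4 + 0.5q = 258.8 - q → q_m = 158.9333.
Social marginal cost = private MC − MEB = 14.2 + 0.5q.
Set SMC = demand: 14.2 + 0.5q = 258.8 - q → q* = 163.0667.
Between q* and q_m the wedge demand − SMC runs linearly from 0 to MEB(q_m), so the loss is a triangle.
DWL = ½ × 4.1334 × 6.2000 = 12.8135.

DWL = $12.8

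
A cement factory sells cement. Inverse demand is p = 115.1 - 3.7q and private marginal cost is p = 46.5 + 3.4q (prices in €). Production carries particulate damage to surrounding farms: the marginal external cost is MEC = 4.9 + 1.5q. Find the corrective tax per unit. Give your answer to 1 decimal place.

Social marginal cost = private MC + MEC = 51.4 + 4.9q.
Set SMC = demand: 51.4 + 4.9q = 115.1 - 3.7q → q* = 7.4070.
The Pigouvian tax equals MEC at q*: 4.9 + 1.5×7.4070 = 16.0105.

tax = €16.0 per unit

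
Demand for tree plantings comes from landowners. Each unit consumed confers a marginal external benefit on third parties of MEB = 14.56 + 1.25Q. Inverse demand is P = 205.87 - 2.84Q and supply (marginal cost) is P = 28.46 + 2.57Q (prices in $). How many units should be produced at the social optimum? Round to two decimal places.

Q* = 46.15

Social marginal benefit = demand + MEB = 220.43 - 1.59Q.
Set SMB = MC: 220.43 - 1.59Q = 28.46 + 2.57Q → Q* = 46.1466.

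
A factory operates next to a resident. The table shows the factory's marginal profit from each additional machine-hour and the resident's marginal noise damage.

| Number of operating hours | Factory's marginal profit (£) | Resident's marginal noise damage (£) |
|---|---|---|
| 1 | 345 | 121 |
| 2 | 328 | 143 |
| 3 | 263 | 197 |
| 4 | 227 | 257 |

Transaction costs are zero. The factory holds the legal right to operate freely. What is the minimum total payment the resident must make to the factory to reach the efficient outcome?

£227

Left alone the factory would choose level 4 (marginal profit stays positive).
Efficient level: k* = 3 (marginal profit ≥ marginal noise damage through 3).
The resident must at least cover the factory's forgone profit from cutting 4→3: 227 = 227.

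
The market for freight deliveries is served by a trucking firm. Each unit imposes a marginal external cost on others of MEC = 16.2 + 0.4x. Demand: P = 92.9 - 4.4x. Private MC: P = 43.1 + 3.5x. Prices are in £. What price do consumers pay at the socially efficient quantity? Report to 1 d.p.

P = £75.1

Social marginal cost = private MC + MEC = 59.3 + 3.9x.
Set SMC = demand: 59.3 + 3.9x = 92.9 - 4.4x → x* = 4.0482.
Consumer price on the demand curve at x*: 92.9 − 4.4×4.0482 = 75.0879.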